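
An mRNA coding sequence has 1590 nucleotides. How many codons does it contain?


codons = nucleotides / 3
codons = 1590 / 3 = 530

530


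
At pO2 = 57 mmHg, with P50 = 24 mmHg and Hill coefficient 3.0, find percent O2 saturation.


Y = pO2^n / (P50^n + pO2^n)
Y = 57^3.0 / (24^3.0 + 57^3.0)
Y = 93.05%

93.05%


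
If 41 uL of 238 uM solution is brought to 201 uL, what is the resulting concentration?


C2 = C1 * V1 / V2
C2 = 238 * 41 / 201
C2 = 48.5473 uM

48.5473 uM


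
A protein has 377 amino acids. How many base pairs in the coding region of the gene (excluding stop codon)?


Each amino acid = 1 codon = 3 bp
bp = 377 * 3 = 1131 bp

1131 bp


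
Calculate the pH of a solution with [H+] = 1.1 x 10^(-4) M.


pH = -log10([H+])
pH = -log10(1.1 x 10^(-4))
pH = 3.9586

3.9586


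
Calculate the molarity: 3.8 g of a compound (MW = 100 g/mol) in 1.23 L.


C = (mass / MW) / volume
C = (3.8 / 100) / 1.23
C = 0.0309 M

0.0309 M


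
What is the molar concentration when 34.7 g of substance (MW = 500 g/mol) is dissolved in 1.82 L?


C = (mass / MW) / volume
C = (34.7 / 500) / 1.82
C = 0.0381 M

0.0381 M


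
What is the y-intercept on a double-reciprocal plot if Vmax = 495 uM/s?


y-intercept = 1/Vmax
= 1/495
= 0.002 s/uM

0.002 s/uM


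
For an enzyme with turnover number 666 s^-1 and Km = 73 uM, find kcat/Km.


Catalytic efficiency = kcat / Km
= 666 / 73
= 9.1233 uM^-1*s^-1

9.1233 uM^-1*s^-1


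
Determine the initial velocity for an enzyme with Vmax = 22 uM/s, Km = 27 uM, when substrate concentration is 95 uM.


v = Vmax * [S] / (Km + [S])
v = 22 * 95 / (27 + 95)
v = 17.1311 uM/s

17.1311 uM/s


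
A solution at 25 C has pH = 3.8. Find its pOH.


pOH = 14 - pH
pOH = 14 - 3.8
pOH = 10.2

10.2


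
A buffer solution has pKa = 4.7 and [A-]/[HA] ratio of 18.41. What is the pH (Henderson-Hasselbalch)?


pH = pKa + log10([A-]/[HA])
pH = 4.7 + log10(18.41)
pH = 5.9651

5.9651


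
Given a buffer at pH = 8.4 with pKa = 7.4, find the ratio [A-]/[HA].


[A-]/[HA] = 10^(pH - pKa)
= 10^(8.4 - 7.4)
= 10.0

10.0


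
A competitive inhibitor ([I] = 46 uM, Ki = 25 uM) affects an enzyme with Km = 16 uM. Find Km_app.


Km_app = Km * (1 + [I]/Ki)
Km_app = 16 * (1 + 46/25)
Km_app = 45.44 uM

45.44 uM


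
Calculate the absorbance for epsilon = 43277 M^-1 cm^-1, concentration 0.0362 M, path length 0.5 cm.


A = epsilon * c * l
A = 43277 * 0.0362 * 0.5
A = 783.3137

783.3137


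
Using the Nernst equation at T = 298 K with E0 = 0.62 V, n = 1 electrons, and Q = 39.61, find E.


E = E0 - (RT/nF) * ln(Q)
E = 0.62 - (8.314 * 298 / (1 * 96485)) * ln(39.61)
E = 0.5255 V

0.5255 V


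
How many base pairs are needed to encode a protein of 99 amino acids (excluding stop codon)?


Each amino acid = 1 codon = 3 bp
bp = 99 * 3 = 297 bp

297 bp


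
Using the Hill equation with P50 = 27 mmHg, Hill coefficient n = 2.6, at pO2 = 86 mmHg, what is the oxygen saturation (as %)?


Y = pO2^n / (P50^n + pO2^n)
Y = 86^2.6 / (27^2.6 + 86^2.6)
Y = 95.31%

95.31%


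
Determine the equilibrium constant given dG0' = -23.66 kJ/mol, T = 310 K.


Keq = exp(-dG0 * 1000 / (R * T))
Keq = exp(-(-23.66) * 1000 / (8.314 * 310))
Keq = 9701.2235

9701.2235


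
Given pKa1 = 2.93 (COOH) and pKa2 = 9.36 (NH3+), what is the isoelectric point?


pI = (pKa1 + pKa2) / 2
pI = (2.93 + 9.36) / 2
pI = 6.145

6.145


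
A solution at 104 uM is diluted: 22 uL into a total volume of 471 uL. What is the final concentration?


C2 = C1 * V1 / V2
C2 = 104 * 22 / 471
C2 = 4.8577 uM

4.8577 uM


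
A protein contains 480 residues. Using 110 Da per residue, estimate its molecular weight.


MW = n_residues * 110 Da
MW = 480 * 110
MW = 52800 Da

52800 Da


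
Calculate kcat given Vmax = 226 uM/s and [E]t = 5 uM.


kcat = Vmax / [E]t
kcat = 226 / 5
kcat = 45.2 s^-1

45.2 s^-1


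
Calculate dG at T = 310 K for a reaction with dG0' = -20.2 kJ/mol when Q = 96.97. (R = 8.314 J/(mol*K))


dG = dG0' + RT * ln(Q) / 1000
dG = -20.2 + 8.314 * 310 * ln(96.97) / 1000
dG = -8.4102 kJ/mol

-8.4102 kJ/mol


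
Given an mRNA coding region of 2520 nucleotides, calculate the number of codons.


codons = nucleotides / 3
codons = 2520 / 3 = 840

840


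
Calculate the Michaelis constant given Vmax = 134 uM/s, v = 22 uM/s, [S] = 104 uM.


Km = [S] * (Vmax - v) / v
Km = 104 * (134 - 22) / 22
Km = 529.4545 uM

529.4545 uM


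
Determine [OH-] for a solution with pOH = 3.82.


[OH-] = 10^(-pOH)
[OH-] = 10^(-3.82)
[OH-] = 1.514e-04 M

1.514e-04 M


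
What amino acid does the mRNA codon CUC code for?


Standard genetic code lookup.
Codon CUC -> Leu

Leu


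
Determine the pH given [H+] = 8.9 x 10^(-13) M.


pH = -log10([H+])
pH = -log10(8.9 x 10^(-13))
pH = 12.0506

12.0506


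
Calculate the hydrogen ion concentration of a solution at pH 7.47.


[H+] = 10^(-pH)
[H+] = 10^(-7.47)
[H+] = 3.388e-08 M

3.388e-08 M


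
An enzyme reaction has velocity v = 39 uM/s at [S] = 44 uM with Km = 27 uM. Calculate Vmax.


Vmax = v * (Km + [S]) / [S]
Vmax = 39 * (27 + 44) / 44
Vmax = 62.9318 uM/s

62.9318 uM/s


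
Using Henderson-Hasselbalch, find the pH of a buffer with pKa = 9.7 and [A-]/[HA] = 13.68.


pH = pKa + log10([A-]/[HA])
pH = 9.7 + log10(13.68)
pH = 10.8361

10.8361


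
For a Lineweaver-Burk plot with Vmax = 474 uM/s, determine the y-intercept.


y-intercept = 1/Vmax
= 1/474
= 0.0021 s/uM

0.0021 s/uM


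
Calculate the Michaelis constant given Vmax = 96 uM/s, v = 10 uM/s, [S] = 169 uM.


Km = [S] * (Vmax - v) / v
Km = 169 * (96 - 10) / 10
Km = 1453.4 uM

1453.4 uM


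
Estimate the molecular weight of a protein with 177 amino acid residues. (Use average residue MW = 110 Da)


MW = n_residues * 110 Da
MW = 177 * 110
MW = 19470 Da

19470 Da


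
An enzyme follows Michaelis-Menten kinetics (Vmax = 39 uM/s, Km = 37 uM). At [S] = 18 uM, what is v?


v = Vmax * [S] / (Km + [S])
v = 39 * 18 / (37 + 18)
v = 12.7636 uM/s

12.7636 uM/s


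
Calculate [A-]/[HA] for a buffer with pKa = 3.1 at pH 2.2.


[A-]/[HA] = 10^(pH - pKa)
= 10^(2.2 - 3.1)
= 0.1259

0.1259


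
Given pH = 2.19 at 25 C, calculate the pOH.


pOH = 14 - pH
pOH = 14 - 2.19
pOH = 11.81

11.81


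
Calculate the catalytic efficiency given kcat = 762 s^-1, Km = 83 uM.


Catalytic efficiency = kcat / Km
= 762 / 83
= 9.1807 uM^-1*s^-1

9.1807 uM^-1*s^-1


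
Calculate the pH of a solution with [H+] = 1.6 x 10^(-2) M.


pH = -log10([H+])
pH = -log10(1.6 x 10^(-2))
pH = 1.7959

1.7959


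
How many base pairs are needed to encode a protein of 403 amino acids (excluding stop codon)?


Each amino acid = 1 codon = 3 bp
bp = 403 * 3 = 1209 bp

1209 bp


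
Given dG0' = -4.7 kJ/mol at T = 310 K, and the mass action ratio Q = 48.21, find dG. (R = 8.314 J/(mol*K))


dG = dG0' + RT * ln(Q) / 1000
dG = -4.7 + 8.314 * 310 * ln(48.21) / 1000
dG = 5.2887 kJ/mol

5.2887 kJ/mol


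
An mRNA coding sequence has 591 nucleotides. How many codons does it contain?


codons = nucleotides / 3
codons = 591 / 3 = 197

197


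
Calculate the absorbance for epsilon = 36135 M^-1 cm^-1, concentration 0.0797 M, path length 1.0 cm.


A = epsilon * c * l
A = 36135 * 0.0797 * 1.0
A = 2879.9595

2879.9595


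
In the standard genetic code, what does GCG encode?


Standard genetic code lookup.
Codon GCG -> Ala

Ala


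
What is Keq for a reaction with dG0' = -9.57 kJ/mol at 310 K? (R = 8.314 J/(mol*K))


Keq = exp(-dG0 * 1000 / (R * T))
Keq = exp(-(-9.57) * 1000 / (8.314 * 310))
Keq = 40.9819

40.9819


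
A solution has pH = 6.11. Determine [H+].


[H+] = 10^(-pH)
[H+] = 10^(-6.11)
[H+] = 7.762e-07 M

7.762e-07 M


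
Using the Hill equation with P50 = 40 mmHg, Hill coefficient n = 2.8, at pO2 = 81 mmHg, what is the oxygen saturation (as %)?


Y = pO2^n / (P50^n + pO2^n)
Y = 81^2.8 / (40^2.8 + 81^2.8)
Y = 87.82%

87.82%


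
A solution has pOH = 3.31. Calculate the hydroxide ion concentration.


[OH-] = 10^(-pOH)
[OH-] = 10^(-3.31)
[OH-] = 4.898e-04 M

4.898e-04 M


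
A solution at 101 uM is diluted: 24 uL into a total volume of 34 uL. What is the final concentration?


C2 = C1 * V1 / V2
C2 = 101 * 24 / 34
C2 = 71.2941 uM

71.2941 uM


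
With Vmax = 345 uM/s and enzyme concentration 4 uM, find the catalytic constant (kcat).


kcat = Vmax / [E]t
kcat = 345 / 4
kcat = 86.25 s^-1

86.25 s^-1


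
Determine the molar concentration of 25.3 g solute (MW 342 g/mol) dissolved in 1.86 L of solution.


C = (mass / MW) / volume
C = (25.3 / 342) / 1.86
C = 0.0398 M

0.0398 M


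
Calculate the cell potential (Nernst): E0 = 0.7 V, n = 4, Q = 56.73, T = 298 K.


E = E0 - (RT/nF) * ln(Q)
E = 0.7 - (8.314 * 298 / (4 * 96485)) * ln(56.73)
E = 0.6741 V

0.6741 V


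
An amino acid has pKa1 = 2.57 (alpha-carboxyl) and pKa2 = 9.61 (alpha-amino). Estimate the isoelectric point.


pI = (pKa1 + pKa2) / 2
pI = (2.57 + 9.61) / 2
pI = 6.09

6.09


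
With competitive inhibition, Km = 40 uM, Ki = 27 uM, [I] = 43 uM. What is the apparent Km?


Km_app = Km * (1 + [I]/Ki)
Km_app = 40 * (1 + 43/27)
Km_app = 103.7037 uM

103.7037 uM


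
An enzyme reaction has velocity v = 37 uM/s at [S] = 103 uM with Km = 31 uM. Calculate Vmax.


Vmax = v * (Km + [S]) / [S]
Vmax = 37 * (31 + 103) / 103
Vmax = 48.1359 uM/s

48.1359 uM/s


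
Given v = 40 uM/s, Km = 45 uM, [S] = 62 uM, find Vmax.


Vmax = v * (Km + [S]) / [S]
Vmax = 40 * (45 + 62) / 62
Vmax = 69.0323 uM/s

69.0323 uM/s


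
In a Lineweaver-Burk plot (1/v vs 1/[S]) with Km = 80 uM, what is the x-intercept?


x-intercept = -1/Km
= -1/80
= -0.0125 1/uM

-0.0125 1/uM


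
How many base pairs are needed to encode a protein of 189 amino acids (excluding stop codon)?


Each amino acid = 1 codon = 3 bp
bp = 189 * 3 = 567 bp

567 bp


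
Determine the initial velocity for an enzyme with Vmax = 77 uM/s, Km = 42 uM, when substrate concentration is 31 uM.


v = Vmax * [S] / (Km + [S])
v = 77 * 31 / (42 + 31)
v = 32.6986 uM/s

32.6986 uM/s


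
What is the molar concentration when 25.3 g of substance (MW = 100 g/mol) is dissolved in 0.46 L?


C = (mass / MW) / volume
C = (25.3 / 100) / 0.46
C = 0.55 M

0.55 M


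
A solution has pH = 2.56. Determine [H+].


[H+] = 10^(-pH)
[H+] = 10^(-2.56)
[H+] = 0.0028 M

0.0028 M


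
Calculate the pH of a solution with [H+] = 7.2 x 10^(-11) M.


pH = -log10([H+])
pH = -log10(7.2 x 10^(-11))
pH = 10.1427

10.1427


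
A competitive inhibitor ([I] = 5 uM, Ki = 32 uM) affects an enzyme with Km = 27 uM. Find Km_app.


Km_app = Km * (1 + [I]/Ki)
Km_app = 27 * (1 + 5/32)
Km_app = 31.2188 uM

31.2188 uM


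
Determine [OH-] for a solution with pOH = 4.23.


[OH-] = 10^(-pOH)
[OH-] = 10^(-4.23)
[OH-] = 5.888e-05 M

5.888e-05 M


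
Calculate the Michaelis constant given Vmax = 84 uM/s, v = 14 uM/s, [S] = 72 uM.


Km = [S] * (Vmax - v) / v
Km = 72 * (84 - 14) / 14
Km = 360.0 uM

360.0 uM


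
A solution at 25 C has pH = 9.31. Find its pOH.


pOH = 14 - pH
pOH = 14 - 9.31
pOH = 4.69

4.69


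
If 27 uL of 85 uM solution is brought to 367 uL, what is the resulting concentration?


C2 = C1 * V1 / V2
C2 = 85 * 27 / 367
C2 = 6.2534 uM

6.2534 uM


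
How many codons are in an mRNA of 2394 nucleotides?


codons = nucleotides / 3
codons = 2394 / 3 = 798

798


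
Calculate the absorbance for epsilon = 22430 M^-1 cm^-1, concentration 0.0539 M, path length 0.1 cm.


A = epsilon * c * l
A = 22430 * 0.0539 * 0.1
A = 120.8977

120.8977


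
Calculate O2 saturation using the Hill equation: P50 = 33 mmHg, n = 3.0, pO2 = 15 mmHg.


Y = pO2^n / (P50^n + pO2^n)
Y = 15^3.0 / (33^3.0 + 15^3.0)
Y = 8.59%

8.59%


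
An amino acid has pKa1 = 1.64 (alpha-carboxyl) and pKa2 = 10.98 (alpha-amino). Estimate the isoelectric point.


pI = (pKa1 + pKa2) / 2
pI = (1.64 + 10.98) / 2
pI = 6.31

6.31


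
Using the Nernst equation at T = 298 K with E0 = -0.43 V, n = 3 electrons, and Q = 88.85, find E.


E = E0 - (RT/nF) * ln(Q)
E = -0.43 - (8.314 * 298 / (3 * 96485)) * ln(88.85)
E = -0.4684 V

-0.4684 V


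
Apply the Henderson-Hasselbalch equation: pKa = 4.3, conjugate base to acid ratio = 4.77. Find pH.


pH = pKa + log10([A-]/[HA])
pH = 4.3 + log10(4.77)
pH = 4.9785

4.9785


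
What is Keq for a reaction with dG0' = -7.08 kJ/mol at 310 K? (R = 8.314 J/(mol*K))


Keq = exp(-dG0 * 1000 / (R * T))
Keq = exp(-(-7.08) * 1000 / (8.314 * 310))
Keq = 15.5961

15.5961


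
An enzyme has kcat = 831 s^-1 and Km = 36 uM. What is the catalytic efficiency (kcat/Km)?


Catalytic efficiency = kcat / Km
= 831 / 36
= 23.0833 uM^-1*s^-1

23.0833 uM^-1*s^-1


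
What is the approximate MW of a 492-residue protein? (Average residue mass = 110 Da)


MW = n_residues * 110 Da
MW = 492 * 110
MW = 54120 Da

54120 Da


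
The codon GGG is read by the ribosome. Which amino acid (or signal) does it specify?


Standard genetic code lookup.
Codon GGG -> Gly

Gly


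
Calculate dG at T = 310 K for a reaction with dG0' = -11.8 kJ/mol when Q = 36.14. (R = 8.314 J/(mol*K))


dG = dG0' + RT * ln(Q) / 1000
dG = -11.8 + 8.314 * 310 * ln(36.14) / 1000
dG = -2.554 kJ/mol

-2.554 kJ/mol


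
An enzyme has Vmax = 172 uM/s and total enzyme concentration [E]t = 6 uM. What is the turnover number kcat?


kcat = Vmax / [E]t
kcat = 172 / 6
kcat = 28.6667 s^-1

28.6667 s^-1


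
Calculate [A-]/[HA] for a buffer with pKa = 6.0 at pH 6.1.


[A-]/[HA] = 10^(pH - pKa)
= 10^(6.1 - 6.0)
= 1.2589

1.2589


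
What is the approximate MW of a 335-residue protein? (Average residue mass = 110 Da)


MW = n_residues * 110 Da
MW = 335 * 110
MW = 36850 Da

36850 Da


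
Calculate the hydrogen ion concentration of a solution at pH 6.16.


[H+] = 10^(-pH)
[H+] = 10^(-6.16)
[H+] = 6.918e-07 M

6.918e-07 M


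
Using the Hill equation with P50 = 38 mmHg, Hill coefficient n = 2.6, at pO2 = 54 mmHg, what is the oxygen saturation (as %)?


Y = pO2^n / (P50^n + pO2^n)
Y = 54^2.6 / (38^2.6 + 54^2.6)
Y = 71.37%

71.37%


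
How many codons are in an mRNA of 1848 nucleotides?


codons = nucleotides / 3
codons = 1848 / 3 = 616

616


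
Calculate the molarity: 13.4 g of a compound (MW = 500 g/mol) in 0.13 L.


C = (mass / MW) / volume
C = (13.4 / 500) / 0.13
C = 0.2062 M

0.2062 M


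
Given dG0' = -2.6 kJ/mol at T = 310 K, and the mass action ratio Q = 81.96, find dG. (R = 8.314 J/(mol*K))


dG = dG0' + RT * ln(Q) / 1000
dG = -2.6 + 8.314 * 310 * ln(81.96) / 1000
dG = 8.7564 kJ/mol

8.7564 kJ/mol


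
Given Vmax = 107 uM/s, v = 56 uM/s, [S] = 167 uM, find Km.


Km = [S] * (Vmax - v) / v
Km = 167 * (107 - 56) / 56
Km = 152.0893 uM

152.0893 uM


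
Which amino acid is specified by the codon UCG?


Standard genetic code lookup.
Codon UCG -> Ser

Ser


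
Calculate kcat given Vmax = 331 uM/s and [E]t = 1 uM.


kcat = Vmax / [E]t
kcat = 331 / 1
kcat = 331.0 s^-1

331.0 s^-1


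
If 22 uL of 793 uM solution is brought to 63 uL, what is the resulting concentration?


C2 = C1 * V1 / V2
C2 = 793 * 22 / 63
C2 = 276.9206 uM

276.9206 uM


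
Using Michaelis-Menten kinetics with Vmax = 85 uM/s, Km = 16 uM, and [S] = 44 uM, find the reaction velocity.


v = Vmax * [S] / (Km + [S])
v = 85 * 44 / (16 + 44)
v = 62.3333 uM/s

62.3333 uM/s


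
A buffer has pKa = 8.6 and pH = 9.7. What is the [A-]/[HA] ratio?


[A-]/[HA] = 10^(pH - pKa)
= 10^(9.7 - 8.6)
= 12.5893

12.5893


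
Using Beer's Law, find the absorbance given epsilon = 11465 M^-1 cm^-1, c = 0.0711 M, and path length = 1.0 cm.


A = epsilon * c * l
A = 11465 * 0.0711 * 1.0
A = 815.1615

815.1615


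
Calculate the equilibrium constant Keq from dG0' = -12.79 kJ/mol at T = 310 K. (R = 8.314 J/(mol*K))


Keq = exp(-dG0 * 1000 / (R * T))
Keq = exp(-(-12.79) * 1000 / (8.314 * 310))
Keq = 142.948

142.948


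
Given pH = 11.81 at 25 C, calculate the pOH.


pOH = 14 - pH
pOH = 14 - 11.81
pOH = 2.19

2.19


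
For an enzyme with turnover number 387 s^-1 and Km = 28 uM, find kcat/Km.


Catalytic efficiency = kcat / Km
= 387 / 28
= 13.8214 uM^-1*s^-1

13.8214 uM^-1*s^-1


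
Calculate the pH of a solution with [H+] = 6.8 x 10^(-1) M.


pH = -log10([H+])
pH = -log10(6.8 x 10^(-1))
pH = 0.1675

0.1675


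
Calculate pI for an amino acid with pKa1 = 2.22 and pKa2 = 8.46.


pI = (pKa1 + pKa2) / 2
pI = (2.22 + 8.46) / 2
pI = 5.34

5.34


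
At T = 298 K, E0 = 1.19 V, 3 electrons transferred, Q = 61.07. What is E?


E = E0 - (RT/nF) * ln(Q)
E = 1.19 - (8.314 * 298 / (3 * 96485)) * ln(61.07)
E = 1.1548 V

1.1548 V


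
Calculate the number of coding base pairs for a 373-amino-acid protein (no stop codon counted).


Each amino acid = 1 codon = 3 bp
bp = 373 * 3 = 1119 bp

1119 bp


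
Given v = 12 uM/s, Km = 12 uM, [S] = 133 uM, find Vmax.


Vmax = v * (Km + [S]) / [S]
Vmax = 12 * (12 + 133) / 133
Vmax = 13.0827 uM/s

13.0827 uM/s


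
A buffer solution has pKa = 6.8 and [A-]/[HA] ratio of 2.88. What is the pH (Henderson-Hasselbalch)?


pH = pKa + log10([A-]/[HA])
pH = 6.8 + log10(2.88)
pH = 7.2594

7.2594


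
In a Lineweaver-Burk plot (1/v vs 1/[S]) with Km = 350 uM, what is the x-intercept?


x-intercept = -1/Km
= -1/350
= -0.0029 1/uM

-0.0029 1/uM


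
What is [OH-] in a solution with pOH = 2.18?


[OH-] = 10^(-pOH)
[OH-] = 10^(-2.18)
[OH-] = 0.0066 M

0.0066 M


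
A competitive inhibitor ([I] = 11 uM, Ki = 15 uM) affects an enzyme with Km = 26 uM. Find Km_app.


Km_app = Km * (1 + [I]/Ki)
Km_app = 26 * (1 + 11/15)
Km_app = 45.0667 uM

45.0667 uM


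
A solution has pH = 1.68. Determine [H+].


[H+] = 10^(-pH)
[H+] = 10^(-1.68)
[H+] = 0.0209 M

0.0209 M


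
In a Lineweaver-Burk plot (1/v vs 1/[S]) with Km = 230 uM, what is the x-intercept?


x-intercept = -1/Km
= -1/230
= -0.0043 1/uM

-0.0043 1/uM


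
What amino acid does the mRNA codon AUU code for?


Standard genetic code lookup.
Codon AUU -> Ile

Ile


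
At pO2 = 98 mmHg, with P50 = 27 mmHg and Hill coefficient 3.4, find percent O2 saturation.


Y = pO2^n / (P50^n + pO2^n)
Y = 98^3.4 / (27^3.4 + 98^3.4)
Y = 98.77%

98.77%


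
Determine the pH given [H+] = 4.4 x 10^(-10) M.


pH = -log10([H+])
pH = -log10(4.4 x 10^(-10))
pH = 9.3565

9.3565


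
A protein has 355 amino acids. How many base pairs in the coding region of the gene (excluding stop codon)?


Each amino acid = 1 codon = 3 bp
bp = 355 * 3 = 1065 bp

1065 bp


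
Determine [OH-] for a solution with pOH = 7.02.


[OH-] = 10^(-pOH)
[OH-] = 10^(-7.02)
[OH-] = 9.550e-08 M

9.550e-08 M


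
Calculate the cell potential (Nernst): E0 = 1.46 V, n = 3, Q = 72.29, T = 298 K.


E = E0 - (RT/nF) * ln(Q)
E = 1.46 - (8.314 * 298 / (3 * 96485)) * ln(72.29)
E = 1.4234 V

1.4234 V


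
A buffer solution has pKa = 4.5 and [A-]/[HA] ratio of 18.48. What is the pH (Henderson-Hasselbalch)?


pH = pKa + log10([A-]/[HA])
pH = 4.5 + log10(18.48)
pH = 5.7667

5.7667


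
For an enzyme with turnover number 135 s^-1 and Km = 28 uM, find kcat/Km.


Catalytic efficiency = kcat / Km
= 135 / 28
= 4.8214 uM^-1*s^-1

4.8214 uM^-1*s^-1


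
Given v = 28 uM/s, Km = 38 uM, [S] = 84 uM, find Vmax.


Vmax = v * (Km + [S]) / [S]
Vmax = 28 * (38 + 84) / 84
Vmax = 40.6667 uM/s

40.6667 uM/s


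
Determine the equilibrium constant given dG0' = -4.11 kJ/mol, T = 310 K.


Keq = exp(-dG0 * 1000 / (R * T))
Keq = exp(-(-4.11) * 1000 / (8.314 * 310))
Keq = 4.9267

4.9267


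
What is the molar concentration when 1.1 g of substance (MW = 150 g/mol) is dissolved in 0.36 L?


C = (mass / MW) / volume
C = (1.1 / 150) / 0.36
C = 0.0204 M

0.0204 M


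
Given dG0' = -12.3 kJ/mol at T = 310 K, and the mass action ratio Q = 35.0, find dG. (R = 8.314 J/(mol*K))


dG = dG0' + RT * ln(Q) / 1000
dG = -12.3 + 8.314 * 310 * ln(35.0) / 1000
dG = -3.1367 kJ/mol

-3.1367 kJ/mol


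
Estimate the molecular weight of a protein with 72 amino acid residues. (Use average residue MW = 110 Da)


MW = n_residues * 110 Da
MW = 72 * 110
MW = 7920 Da

7920 Da


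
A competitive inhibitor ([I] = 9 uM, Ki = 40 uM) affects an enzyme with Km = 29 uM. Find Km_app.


Km_app = Km * (1 + [I]/Ki)
Km_app = 29 * (1 + 9/40)
Km_app = 35.525 uM

35.525 uM


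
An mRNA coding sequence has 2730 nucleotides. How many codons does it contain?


codons = nucleotides / 3
codons = 2730 / 3 = 910

910


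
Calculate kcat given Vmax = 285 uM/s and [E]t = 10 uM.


kcat = Vmax / [E]t
kcat = 285 / 10
kcat = 28.5 s^-1

28.5 s^-1


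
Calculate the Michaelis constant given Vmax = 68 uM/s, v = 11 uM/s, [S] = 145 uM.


Km = [S] * (Vmax - v) / v
Km = 145 * (68 - 11) / 11
Km = 751.3636 uM

751.3636 uM


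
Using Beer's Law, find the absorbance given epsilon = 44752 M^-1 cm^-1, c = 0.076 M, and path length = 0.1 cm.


A = epsilon * c * l
A = 44752 * 0.076 * 0.1
A = 340.1152

340.1152


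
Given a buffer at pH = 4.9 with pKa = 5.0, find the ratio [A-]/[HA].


[A-]/[HA] = 10^(pH - pKa)
= 10^(4.9 - 5.0)
= 0.7943

0.7943


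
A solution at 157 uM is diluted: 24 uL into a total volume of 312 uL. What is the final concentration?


C2 = C1 * V1 / V2
C2 = 157 * 24 / 312
C2 = 12.0769 uM

12.0769 uM


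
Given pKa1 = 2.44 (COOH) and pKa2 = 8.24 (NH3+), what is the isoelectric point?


pI = (pKa1 + pKa2) / 2
pI = (2.44 + 8.24) / 2
pI = 5.34

5.34


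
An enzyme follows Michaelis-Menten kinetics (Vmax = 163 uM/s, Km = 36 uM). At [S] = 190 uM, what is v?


v = Vmax * [S] / (Km + [S])
v = 163 * 190 / (36 + 190)
v = 137.0354 uM/s

137.0354 uM/s


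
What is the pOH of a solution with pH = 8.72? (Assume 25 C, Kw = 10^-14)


pOH = 14 - pH
pOH = 14 - 8.72
pOH = 5.28

5.28


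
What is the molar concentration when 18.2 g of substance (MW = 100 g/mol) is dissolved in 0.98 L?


C = (mass / MW) / volume
C = (18.2 / 100) / 0.98
C = 0.1857 M

0.1857 M


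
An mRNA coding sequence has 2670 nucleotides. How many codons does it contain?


codons = nucleotides / 3
codons = 2670 / 3 = 890

890


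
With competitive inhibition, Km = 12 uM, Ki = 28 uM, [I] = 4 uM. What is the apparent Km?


Km_app = Km * (1 + [I]/Ki)
Km_app = 12 * (1 + 4/28)
Km_app = 13.7143 uM

13.7143 uM


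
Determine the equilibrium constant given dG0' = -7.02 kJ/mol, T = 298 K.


Keq = exp(-dG0 * 1000 / (R * T))
Keq = exp(-(-7.02) * 1000 / (8.314 * 298))
Keq = 17.0035

17.0035


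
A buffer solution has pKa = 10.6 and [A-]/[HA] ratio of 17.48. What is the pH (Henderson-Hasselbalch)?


pH = pKa + log10([A-]/[HA])
pH = 10.6 + log10(17.48)
pH = 11.8425

11.8425


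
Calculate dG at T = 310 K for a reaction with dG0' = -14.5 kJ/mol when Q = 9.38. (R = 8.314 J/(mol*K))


dG = dG0' + RT * ln(Q) / 1000
dG = -14.5 + 8.314 * 310 * ln(9.38) / 1000
dG = -8.7304 kJ/mol

-8.7304 kJ/mol


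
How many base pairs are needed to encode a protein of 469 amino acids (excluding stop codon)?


Each amino acid = 1 codon = 3 bp
bp = 469 * 3 = 1407 bp

1407 bp


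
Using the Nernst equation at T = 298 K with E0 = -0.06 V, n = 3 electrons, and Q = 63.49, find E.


E = E0 - (RT/nF) * ln(Q)
E = -0.06 - (8.314 * 298 / (3 * 96485)) * ln(63.49)
E = -0.0955 V

-0.0955 V


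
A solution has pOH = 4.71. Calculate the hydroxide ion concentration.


[OH-] = 10^(-pOH)
[OH-] = 10^(-4.71)
[OH-] = 1.950e-05 M

1.950e-05 M


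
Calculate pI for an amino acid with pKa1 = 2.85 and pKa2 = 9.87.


pI = (pKa1 + pKa2) / 2
pI = (2.85 + 9.87) / 2
pI = 6.36

6.36


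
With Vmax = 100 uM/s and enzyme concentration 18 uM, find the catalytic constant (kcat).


kcat = Vmax / [E]t
kcat = 100 / 18
kcat = 5.5556 s^-1

5.5556 s^-1


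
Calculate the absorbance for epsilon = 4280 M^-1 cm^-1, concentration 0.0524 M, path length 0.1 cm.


A = epsilon * c * l
A = 4280 * 0.0524 * 0.1
A = 22.4272

22.4272


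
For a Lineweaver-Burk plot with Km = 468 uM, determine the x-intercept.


x-intercept = -1/Km
= -1/468
= -0.0021 1/uM

-0.0021 1/uM


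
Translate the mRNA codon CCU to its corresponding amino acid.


Standard genetic code lookup.
Codon CCU -> Pro

Pro


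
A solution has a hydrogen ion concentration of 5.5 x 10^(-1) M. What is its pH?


pH = -log10([H+])
pH = -log10(5.5 x 10^(-1))
pH = 0.2596

0.2596


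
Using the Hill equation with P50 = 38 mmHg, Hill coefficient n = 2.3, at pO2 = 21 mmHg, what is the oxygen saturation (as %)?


Y = pO2^n / (P50^n + pO2^n)
Y = 21^2.3 / (38^2.3 + 21^2.3)
Y = 20.36%

20.36%


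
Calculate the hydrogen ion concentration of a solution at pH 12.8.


[H+] = 10^(-pH)
[H+] = 10^(-12.8)
[H+] = 1.585e-13 M

1.585e-13 M


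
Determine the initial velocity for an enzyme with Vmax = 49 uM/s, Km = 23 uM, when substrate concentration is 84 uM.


v = Vmax * [S] / (Km + [S])
v = 49 * 84 / (23 + 84)
v = 38.4673 uM/s

38.4673 uM/s


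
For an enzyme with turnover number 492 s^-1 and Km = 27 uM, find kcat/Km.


Catalytic efficiency = kcat / Km
= 492 / 27
= 18.2222 uM^-1*s^-1

18.2222 uM^-1*s^-1


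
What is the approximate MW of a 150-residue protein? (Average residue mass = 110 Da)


MW = n_residues * 110 Da
MW = 150 * 110
MW = 16500 Da

16500 Da


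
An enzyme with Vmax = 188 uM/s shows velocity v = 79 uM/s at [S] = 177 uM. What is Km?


Km = [S] * (Vmax - v) / v
Km = 177 * (188 - 79) / 79
Km = 244.2152 uM

244.2152 uM


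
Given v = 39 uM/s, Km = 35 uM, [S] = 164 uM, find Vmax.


Vmax = v * (Km + [S]) / [S]
Vmax = 39 * (35 + 164) / 164
Vmax = 47.3232 uM/s

47.3232 uM/s


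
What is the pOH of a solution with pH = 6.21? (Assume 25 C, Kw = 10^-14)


pOH = 14 - pH
pOH = 14 - 6.21
pOH = 7.79

7.79


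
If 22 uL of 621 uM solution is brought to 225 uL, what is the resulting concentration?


C2 = C1 * V1 / V2
C2 = 621 * 22 / 225
C2 = 60.72 uM

60.72 uM


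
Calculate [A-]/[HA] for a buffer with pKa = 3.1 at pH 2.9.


[A-]/[HA] = 10^(pH - pKa)
= 10^(2.9 - 3.1)
= 0.631

0.631


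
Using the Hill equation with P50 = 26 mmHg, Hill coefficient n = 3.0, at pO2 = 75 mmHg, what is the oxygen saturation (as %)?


Y = pO2^n / (P50^n + pO2^n)
Y = 75^3.0 / (26^3.0 + 75^3.0)
Y = 96.0%

96.0%


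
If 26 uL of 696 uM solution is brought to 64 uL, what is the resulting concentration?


C2 = C1 * V1 / V2
C2 = 696 * 26 / 64
C2 = 282.75 uM

282.75 uM


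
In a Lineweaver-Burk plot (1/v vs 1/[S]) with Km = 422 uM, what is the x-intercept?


x-intercept = -1/Km
= -1/422
= -0.0024 1/uM

-0.0024 1/uM


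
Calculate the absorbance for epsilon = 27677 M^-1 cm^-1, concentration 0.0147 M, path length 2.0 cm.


A = epsilon * c * l
A = 27677 * 0.0147 * 2.0
A = 813.7038

813.7038


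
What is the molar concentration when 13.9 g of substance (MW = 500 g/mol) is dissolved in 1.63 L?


C = (mass / MW) / volume
C = (13.9 / 500) / 1.63
C = 0.0171 M

0.0171 M


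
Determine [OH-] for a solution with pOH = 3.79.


[OH-] = 10^(-pOH)
[OH-] = 10^(-3.79)
[OH-] = 1.622e-04 M

1.622e-04 M


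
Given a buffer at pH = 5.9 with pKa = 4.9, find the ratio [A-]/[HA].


[A-]/[HA] = 10^(pH - pKa)
= 10^(5.9 - 4.9)
= 10.0

10.0


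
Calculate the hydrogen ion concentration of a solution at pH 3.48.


[H+] = 10^(-pH)
[H+] = 10^(-3.48)
[H+] = 3.311e-04 M

3.311e-04 M


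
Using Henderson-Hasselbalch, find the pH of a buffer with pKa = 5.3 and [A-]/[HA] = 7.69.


pH = pKa + log10([A-]/[HA])
pH = 5.3 + log10(7.69)
pH = 6.1859

6.1859


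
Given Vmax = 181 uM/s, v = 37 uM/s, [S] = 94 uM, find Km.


Km = [S] * (Vmax - v) / v
Km = 94 * (181 - 37) / 37
Km = 365.8378 uM

365.8378 uM


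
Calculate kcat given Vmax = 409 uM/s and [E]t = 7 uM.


kcat = Vmax / [E]t
kcat = 409 / 7
kcat = 58.4286 s^-1

58.4286 s^-1


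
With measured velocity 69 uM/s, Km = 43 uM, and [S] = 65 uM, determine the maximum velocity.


Vmax = v * (Km + [S]) / [S]
Vmax = 69 * (43 + 65) / 65
Vmax = 114.6462 uM/s

114.6462 uM/s


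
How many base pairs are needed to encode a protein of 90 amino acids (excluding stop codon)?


Each amino acid = 1 codon = 3 bp
bp = 90 * 3 = 270 bp

270 bp


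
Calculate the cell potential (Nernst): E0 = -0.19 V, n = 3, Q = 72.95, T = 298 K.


E = E0 - (RT/nF) * ln(Q)
E = -0.19 - (8.314 * 298 / (3 * 96485)) * ln(72.95)
E = -0.2267 V

-0.2267 V


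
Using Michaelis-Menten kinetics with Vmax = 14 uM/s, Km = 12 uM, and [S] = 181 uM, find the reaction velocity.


v = Vmax * [S] / (Km + [S])
v = 14 * 181 / (12 + 181)
v = 13.1295 uM/s

13.1295 uM/s


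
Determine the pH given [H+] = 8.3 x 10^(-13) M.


pH = -log10([H+])
pH = -log10(8.3 x 10^(-13))
pH = 12.0809

12.0809


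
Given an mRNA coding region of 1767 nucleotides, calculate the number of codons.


codons = nucleotides / 3
codons = 1767 / 3 = 589

589


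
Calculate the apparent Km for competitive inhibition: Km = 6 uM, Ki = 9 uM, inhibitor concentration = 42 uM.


Km_app = Km * (1 + [I]/Ki)
Km_app = 6 * (1 + 42/9)
Km_app = 34.0 uM

34.0 uM


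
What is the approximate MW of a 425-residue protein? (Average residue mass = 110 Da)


MW = n_residues * 110 Da
MW = 425 * 110
MW = 46750 Da

46750 Da


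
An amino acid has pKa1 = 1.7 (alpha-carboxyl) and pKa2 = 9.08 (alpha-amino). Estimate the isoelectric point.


pI = (pKa1 + pKa2) / 2
pI = (1.7 + 9.08) / 2
pI = 5.39

5.39


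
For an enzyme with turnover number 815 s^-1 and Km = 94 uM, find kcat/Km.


Catalytic efficiency = kcat / Km
= 815 / 94
= 8.6702 uM^-1*s^-1

8.6702 uM^-1*s^-1


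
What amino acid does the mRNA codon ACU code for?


Standard genetic code lookup.
Codon ACU -> Thr

Thr


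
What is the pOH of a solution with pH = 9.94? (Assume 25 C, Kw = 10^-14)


pOH = 14 - pH
pOH = 14 - 9.94
pOH = 4.06

4.06


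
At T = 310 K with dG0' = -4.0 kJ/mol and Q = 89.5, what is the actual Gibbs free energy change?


dG = dG0' + RT * ln(Q) / 1000
dG = -4.0 + 8.314 * 310 * ln(89.5) / 1000
dG = 7.5832 kJ/mol

7.5832 kJ/mol


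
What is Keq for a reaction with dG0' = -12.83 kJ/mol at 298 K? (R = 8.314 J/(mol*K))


Keq = exp(-dG0 * 1000 / (R * T))
Keq = exp(-(-12.83) * 1000 / (8.314 * 298))
Keq = 177.4089

177.4089


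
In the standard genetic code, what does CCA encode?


Standard genetic code lookup.
Codon CCA -> Pro

Pro


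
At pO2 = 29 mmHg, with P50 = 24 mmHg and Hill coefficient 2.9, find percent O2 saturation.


Y = pO2^n / (P50^n + pO2^n)
Y = 29^2.9 / (24^2.9 + 29^2.9)
Y = 63.39%

63.39%


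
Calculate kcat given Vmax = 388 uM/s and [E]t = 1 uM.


kcat = Vmax / [E]t
kcat = 388 / 1
kcat = 388.0 s^-1

388.0 s^-1


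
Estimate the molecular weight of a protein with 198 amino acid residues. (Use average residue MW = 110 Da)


MW = n_residues * 110 Da
MW = 198 * 110
MW = 21780 Da

21780 Da


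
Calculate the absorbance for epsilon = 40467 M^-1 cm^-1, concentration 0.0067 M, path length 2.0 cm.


A = epsilon * c * l
A = 40467 * 0.0067 * 2.0
A = 542.2578

542.2578


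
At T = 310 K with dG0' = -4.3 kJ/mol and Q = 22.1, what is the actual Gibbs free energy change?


dG = dG0' + RT * ln(Q) / 1000
dG = -4.3 + 8.314 * 310 * ln(22.1) / 1000
dG = 3.6784 kJ/mol

3.6784 kJ/mol


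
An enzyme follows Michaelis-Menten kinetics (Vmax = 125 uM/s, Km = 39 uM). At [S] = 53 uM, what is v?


v = Vmax * [S] / (Km + [S])
v = 125 * 53 / (39 + 53)
v = 72.0109 uM/s

72.0109 uM/s


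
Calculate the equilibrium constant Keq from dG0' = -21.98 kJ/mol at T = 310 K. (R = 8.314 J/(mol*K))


Keq = exp(-dG0 * 1000 / (R * T))
Keq = exp(-(-21.98) * 1000 / (8.314 * 310))
Keq = 5055.1988

5055.1988


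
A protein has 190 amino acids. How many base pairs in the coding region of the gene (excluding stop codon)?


Each amino acid = 1 codon = 3 bp
bp = 190 * 3 = 570 bp

570 bp


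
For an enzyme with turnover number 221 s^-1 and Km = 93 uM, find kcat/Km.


Catalytic efficiency = kcat / Km
= 221 / 93
= 2.3763 uM^-1*s^-1

2.3763 uM^-1*s^-1


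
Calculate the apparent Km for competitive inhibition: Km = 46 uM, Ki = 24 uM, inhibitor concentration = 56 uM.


Km_app = Km * (1 + [I]/Ki)
Km_app = 46 * (1 + 56/24)
Km_app = 153.3333 uM

153.3333 uM


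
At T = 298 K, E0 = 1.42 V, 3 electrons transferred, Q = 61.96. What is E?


E = E0 - (RT/nF) * ln(Q)
E = 1.42 - (8.314 * 298 / (3 * 96485)) * ln(61.96)
E = 1.3847 V

1.3847 V


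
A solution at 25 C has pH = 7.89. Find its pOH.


pOH = 14 - pH
pOH = 14 - 7.89
pOH = 6.11

6.11


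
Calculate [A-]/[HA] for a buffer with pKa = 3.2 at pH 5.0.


[A-]/[HA] = 10^(pH - pKa)
= 10^(5.0 - 3.2)
= 63.0957

63.0957


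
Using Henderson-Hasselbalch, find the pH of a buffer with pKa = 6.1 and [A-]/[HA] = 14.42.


pH = pKa + log10([A-]/[HA])
pH = 6.1 + log10(14.42)
pH = 7.259

7.259


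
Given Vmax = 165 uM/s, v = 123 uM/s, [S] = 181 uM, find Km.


Km = [S] * (Vmax - v) / v
Km = 181 * (165 - 123) / 123
Km = 61.8049 uM

61.8049 uM


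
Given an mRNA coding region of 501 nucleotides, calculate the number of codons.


codons = nucleotides / 3
codons = 501 / 3 = 167

167


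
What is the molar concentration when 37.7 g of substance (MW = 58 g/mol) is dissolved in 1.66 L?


C = (mass / MW) / volume
C = (37.7 / 58) / 1.66
C = 0.3916 M

0.3916 M


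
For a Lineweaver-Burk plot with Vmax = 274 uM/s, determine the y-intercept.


y-intercept = 1/Vmax
= 1/274
= 0.0036 s/uM

0.0036 s/uM


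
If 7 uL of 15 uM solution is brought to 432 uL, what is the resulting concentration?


C2 = C1 * V1 / V2
C2 = 15 * 7 / 432
C2 = 0.2431 uM

0.2431 uM


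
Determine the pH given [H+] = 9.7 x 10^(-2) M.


pH = -log10([H+])
pH = -log10(9.7 x 10^(-2))
pH = 1.0132

1.0132


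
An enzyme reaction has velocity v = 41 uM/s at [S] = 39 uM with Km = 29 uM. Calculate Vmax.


Vmax = v * (Km + [S]) / [S]
Vmax = 41 * (29 + 39) / 39
Vmax = 71.4872 uM/s

71.4872 uM/s


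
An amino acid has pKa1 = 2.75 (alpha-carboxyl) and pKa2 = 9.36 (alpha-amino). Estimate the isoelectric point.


pI = (pKa1 + pKa2) / 2
pI = (2.75 + 9.36) / 2
pI = 6.055

6.055


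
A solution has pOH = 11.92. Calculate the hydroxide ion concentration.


[OH-] = 10^(-pOH)
[OH-] = 10^(-11.92)
[OH-] = 1.202e-12 M

1.202e-12 M


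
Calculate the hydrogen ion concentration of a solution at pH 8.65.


[H+] = 10^(-pH)
[H+] = 10^(-8.65)
[H+] = 2.239e-09 M

2.239e-09 M


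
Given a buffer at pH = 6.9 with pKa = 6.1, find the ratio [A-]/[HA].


[A-]/[HA] = 10^(pH - pKa)
= 10^(6.9 - 6.1)
= 6.3096

6.3096


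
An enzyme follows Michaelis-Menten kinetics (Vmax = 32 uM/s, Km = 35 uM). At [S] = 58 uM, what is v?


v = Vmax * [S] / (Km + [S])
v = 32 * 58 / (35 + 58)
v = 19.957 uM/s

19.957 uM/s


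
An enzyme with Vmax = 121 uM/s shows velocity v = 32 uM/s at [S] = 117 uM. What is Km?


Km = [S] * (Vmax - v) / v
Km = 117 * (121 - 32) / 32
Km = 325.4062 uM

325.4062 uM


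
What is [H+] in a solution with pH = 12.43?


[H+] = 10^(-pH)
[H+] = 10^(-12.43)
[H+] = 3.715e-13 M

3.715e-13 M


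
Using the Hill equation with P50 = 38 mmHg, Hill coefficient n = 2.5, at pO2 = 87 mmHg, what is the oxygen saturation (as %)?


Y = pO2^n / (P50^n + pO2^n)
Y = 87^2.5 / (38^2.5 + 87^2.5)
Y = 88.8%

88.8%


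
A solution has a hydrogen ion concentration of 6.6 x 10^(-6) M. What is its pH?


pH = -log10([H+])
pH = -log10(6.6 x 10^(-6))
pH = 5.1805

5.1805


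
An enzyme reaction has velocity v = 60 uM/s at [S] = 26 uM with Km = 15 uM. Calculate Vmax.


Vmax = v * (Km + [S]) / [S]
Vmax = 60 * (15 + 26) / 26
Vmax = 94.6154 uM/s

94.6154 uM/s


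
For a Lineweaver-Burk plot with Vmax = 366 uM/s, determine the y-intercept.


y-intercept = 1/Vmax
= 1/366
= 0.0027 s/uM

0.0027 s/uM


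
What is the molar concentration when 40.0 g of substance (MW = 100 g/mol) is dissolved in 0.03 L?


C = (mass / MW) / volume
C = (40.0 / 100) / 0.03
C = 13.3333 M

13.3333 M


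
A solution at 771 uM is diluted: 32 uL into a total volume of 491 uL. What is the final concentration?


C2 = C1 * V1 / V2
C2 = 771 * 32 / 491
C2 = 50.2485 uM

50.2485 uM


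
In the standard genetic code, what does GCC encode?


Standard genetic code lookup.
Codon GCC -> Ala

Ala


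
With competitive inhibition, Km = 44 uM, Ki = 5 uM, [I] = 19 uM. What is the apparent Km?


Km_app = Km * (1 + [I]/Ki)
Km_app = 44 * (1 + 19/5)
Km_app = 211.2 uM

211.2 uM


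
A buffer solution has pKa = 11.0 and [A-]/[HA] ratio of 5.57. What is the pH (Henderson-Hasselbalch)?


pH = pKa + log10([A-]/[HA])
pH = 11.0 + log10(5.57)
pH = 11.7459

11.7459


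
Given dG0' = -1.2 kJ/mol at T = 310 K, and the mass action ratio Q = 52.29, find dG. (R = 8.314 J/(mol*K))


dG = dG0' + RT * ln(Q) / 1000
dG = -1.2 + 8.314 * 310 * ln(52.29) / 1000
dG = 8.998 kJ/mol

8.998 kJ/mol


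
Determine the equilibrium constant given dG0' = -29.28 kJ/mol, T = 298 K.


Keq = exp(-dG0 * 1000 / (R * T))
Keq = exp(-(-29.28) * 1000 / (8.314 * 298))
Keq = 135675.5751

135675.5751


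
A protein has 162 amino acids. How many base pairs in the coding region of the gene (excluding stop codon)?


Each amino acid = 1 codon = 3 bp
bp = 162 * 3 = 486 bp

486 bp


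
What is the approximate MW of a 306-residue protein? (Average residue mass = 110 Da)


MW = n_residues * 110 Da
MW = 306 * 110
MW = 33660 Da

33660 Da


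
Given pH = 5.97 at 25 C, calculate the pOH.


pOH = 14 - pH
pOH = 14 - 5.97
pOH = 8.03

8.03


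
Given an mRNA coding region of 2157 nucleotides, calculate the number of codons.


codons = nucleotides / 3
codons = 2157 / 3 = 719

719


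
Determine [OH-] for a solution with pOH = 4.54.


[OH-] = 10^(-pOH)
[OH-] = 10^(-4.54)
[OH-] = 2.884e-05 M

2.884e-05 M


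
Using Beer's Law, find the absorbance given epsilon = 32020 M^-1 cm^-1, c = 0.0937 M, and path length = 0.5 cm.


A = epsilon * c * l
A = 32020 * 0.0937 * 0.5
A = 1500.137

1500.137


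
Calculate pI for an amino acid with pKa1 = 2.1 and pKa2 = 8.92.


pI = (pKa1 + pKa2) / 2
pI = (2.1 + 8.92) / 2
pI = 5.51

5.51


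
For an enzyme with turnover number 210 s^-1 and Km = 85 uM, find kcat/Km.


Catalytic efficiency = kcat / Km
= 210 / 85
= 2.4706 uM^-1*s^-1

2.4706 uM^-1*s^-1


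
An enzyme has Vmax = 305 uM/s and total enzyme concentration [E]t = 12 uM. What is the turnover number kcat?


kcat = Vmax / [E]t
kcat = 305 / 12
kcat = 25.4167 s^-1

25.4167 s^-1


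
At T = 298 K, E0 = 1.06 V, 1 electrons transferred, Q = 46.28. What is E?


E = E0 - (RT/nF) * ln(Q)
E = 1.06 - (8.314 * 298 / (1 * 96485)) * ln(46.28)
E = 0.9615 V

0.9615 V


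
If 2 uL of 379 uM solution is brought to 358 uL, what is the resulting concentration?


C2 = C1 * V1 / V2
C2 = 379 * 2 / 358
C2 = 2.1173 uM

2.1173 uM


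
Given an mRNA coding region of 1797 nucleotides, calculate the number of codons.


codons = nucleotides / 3
codons = 1797 / 3 = 599

599


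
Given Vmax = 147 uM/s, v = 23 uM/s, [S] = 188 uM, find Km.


Km = [S] * (Vmax - v) / v
Km = 188 * (147 - 23) / 23
Km = 1013.5652 uM

1013.5652 uM


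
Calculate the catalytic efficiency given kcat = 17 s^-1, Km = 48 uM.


Catalytic efficiency = kcat / Km
= 17 / 48
= 0.3542 uM^-1*s^-1

0.3542 uM^-1*s^-1
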